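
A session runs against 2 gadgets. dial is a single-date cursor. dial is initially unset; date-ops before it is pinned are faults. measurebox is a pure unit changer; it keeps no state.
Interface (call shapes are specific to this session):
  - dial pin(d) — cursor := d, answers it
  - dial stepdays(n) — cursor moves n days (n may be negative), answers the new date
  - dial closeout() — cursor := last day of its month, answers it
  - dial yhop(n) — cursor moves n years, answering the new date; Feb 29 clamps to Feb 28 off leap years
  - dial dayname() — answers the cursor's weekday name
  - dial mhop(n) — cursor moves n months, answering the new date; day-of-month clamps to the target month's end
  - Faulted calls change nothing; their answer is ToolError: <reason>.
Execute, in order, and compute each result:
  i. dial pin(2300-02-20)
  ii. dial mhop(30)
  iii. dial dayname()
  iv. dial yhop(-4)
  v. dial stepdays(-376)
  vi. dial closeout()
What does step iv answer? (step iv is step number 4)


! 1. dial pin(d: 2300-02-20) == 2300-02-20
! 2. dial mhop(n: 30) == 2302-08-20
! 3. dial dayname() == Wednesday
! 4. dial yhop(n: -4) == 2298-08-20
! 5. dial stepdays(n: -376) == 2297-08-09
! 6. dial closeout() == 2297-08-31

Answer: 2298-08-20


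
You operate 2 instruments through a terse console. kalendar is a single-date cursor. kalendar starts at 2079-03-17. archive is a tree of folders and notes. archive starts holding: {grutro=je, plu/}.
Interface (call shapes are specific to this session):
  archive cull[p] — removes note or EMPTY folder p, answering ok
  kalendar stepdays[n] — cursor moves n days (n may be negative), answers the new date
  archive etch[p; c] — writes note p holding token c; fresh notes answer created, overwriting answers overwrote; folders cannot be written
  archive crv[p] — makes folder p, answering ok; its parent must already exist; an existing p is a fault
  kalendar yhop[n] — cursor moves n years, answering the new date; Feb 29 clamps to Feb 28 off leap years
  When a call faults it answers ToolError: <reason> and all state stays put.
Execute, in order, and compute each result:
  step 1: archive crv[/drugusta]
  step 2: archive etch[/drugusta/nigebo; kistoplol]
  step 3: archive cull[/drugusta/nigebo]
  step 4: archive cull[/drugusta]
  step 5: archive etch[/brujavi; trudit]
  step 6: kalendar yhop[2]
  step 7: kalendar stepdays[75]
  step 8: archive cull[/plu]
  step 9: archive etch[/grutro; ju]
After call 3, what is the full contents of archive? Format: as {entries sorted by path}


Answer: {drugusta/, grutro=je, plu/}

Derivation:
# archive crv(/drugusta) ~> ok
# archive etch(/drugusta/nigebo, kistoplol) ~> created
# archive cull(/drugusta/nigebo) ~> ok
# archive cull(/drugusta) ~> ok
# archive etch(/brujavi, trudit) ~> created
# kalendar yhop(2) ~> 2081-03-17
# kalendar stepdays(75) ~> 2081-05-31
# archive cull(/plu) ~> ok
# archive etch(/grutro, ju) ~> overwrote


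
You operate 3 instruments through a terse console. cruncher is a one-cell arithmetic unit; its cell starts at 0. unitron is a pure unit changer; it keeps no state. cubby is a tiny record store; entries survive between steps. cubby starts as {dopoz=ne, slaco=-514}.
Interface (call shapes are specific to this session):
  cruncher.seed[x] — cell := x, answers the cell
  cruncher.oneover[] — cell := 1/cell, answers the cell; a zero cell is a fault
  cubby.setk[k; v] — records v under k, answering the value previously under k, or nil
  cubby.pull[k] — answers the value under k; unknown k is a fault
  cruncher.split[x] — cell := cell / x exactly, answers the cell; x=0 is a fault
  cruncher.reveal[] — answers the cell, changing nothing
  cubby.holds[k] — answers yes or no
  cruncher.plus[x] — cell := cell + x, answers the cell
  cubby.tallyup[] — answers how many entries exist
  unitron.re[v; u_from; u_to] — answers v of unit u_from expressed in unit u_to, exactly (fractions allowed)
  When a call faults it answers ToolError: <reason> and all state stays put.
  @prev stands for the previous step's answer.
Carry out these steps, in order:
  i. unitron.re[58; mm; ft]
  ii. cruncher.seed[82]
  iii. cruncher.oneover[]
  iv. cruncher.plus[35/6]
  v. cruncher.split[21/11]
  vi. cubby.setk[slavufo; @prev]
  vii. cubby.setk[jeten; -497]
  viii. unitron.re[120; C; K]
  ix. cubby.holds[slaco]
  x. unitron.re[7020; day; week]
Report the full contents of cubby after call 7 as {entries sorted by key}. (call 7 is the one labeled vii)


! re(v='58', u_from='mm', u_to='ft') => 145/762
! seed(x='82') => 82
! oneover() => 1/82
! plus(x='35/6') => 719/123
! split(x='21/11') => 7909/2583
! setk(k='slavufo', v='@prev') => nil
! setk(k='jeten', v='-497') => nil
! re(v='120', u_from='C', u_to='K') => 7863/20
! holds(k='slaco') => yes
! re(v='7020', u_from='day', u_to='week') => 7020/7

Answer: {dopoz=ne, jeten=-497, slaco=-514, slavufo=7909/2583}


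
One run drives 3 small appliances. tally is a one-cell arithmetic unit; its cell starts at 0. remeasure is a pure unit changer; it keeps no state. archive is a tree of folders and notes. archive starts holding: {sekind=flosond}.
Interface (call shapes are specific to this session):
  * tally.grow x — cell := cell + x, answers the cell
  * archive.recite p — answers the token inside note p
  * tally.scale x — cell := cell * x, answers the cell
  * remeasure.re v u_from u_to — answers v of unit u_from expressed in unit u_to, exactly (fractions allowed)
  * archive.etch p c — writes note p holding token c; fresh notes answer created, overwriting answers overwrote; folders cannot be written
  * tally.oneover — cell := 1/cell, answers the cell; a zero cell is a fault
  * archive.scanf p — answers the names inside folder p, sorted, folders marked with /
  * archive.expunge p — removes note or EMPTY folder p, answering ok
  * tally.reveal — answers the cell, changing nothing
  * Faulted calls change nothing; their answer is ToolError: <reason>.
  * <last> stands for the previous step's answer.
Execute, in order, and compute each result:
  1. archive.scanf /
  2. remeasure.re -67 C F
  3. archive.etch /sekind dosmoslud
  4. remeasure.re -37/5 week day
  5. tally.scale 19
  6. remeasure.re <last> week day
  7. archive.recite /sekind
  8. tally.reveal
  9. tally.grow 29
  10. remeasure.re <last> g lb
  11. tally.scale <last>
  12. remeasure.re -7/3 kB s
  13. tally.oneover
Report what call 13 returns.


>> archive.scanf(/)
<< [sekind]
>> remeasure.re(-67, C, F)
<< -443/5
>> archive.etch(/sekind, dosmoslud)
<< overwrote
>> remeasure.re(-37/5, week, day)
<< -259/5
>> tally.scale(19)
<< 0
>> remeasure.re(<last>, week, day)
<< 0
>> archive.recite(/sekind)
<< dosmoslud
>> tally.reveal()
<< 0
>> tally.grow(29)
<< 29
>> remeasure.re(<last>, g, lb)
<< 2900000/45359237
>> tally.scale(<last>)
<< 84100000/45359237
>> remeasure.re(-7/3, kB, s)
<< ToolError: incompatible units
>> tally.oneover()
<< 45359237/84100000

Answer: 45359237/84100000


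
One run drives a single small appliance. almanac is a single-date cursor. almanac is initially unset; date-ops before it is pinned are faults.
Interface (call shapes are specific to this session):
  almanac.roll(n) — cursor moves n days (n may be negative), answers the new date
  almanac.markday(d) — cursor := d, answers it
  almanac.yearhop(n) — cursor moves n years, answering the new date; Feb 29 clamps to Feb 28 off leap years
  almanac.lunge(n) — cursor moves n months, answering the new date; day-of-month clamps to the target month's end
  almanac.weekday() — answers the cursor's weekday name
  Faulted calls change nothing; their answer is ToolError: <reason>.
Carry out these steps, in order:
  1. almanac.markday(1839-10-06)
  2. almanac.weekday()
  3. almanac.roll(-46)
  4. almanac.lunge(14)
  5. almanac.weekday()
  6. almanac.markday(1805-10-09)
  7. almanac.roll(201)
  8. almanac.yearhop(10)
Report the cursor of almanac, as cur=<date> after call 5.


Answer: cur=1840-10-21

Derivation:
-- 1. almanac.markday(1839-10-06) -> 1839-10-06
-- 2. almanac.weekday() -> Sunday
-- 3. almanac.roll(-46) -> 1839-08-21
-- 4. almanac.lunge(14) -> 1840-10-21
-- 5. almanac.weekday() -> Wednesday
-- 6. almanac.markday(1805-10-09) -> 1805-10-09
-- 7. almanac.roll(201) -> 1806-04-28
-- 8. almanac.yearhop(10) -> 1816-04-28


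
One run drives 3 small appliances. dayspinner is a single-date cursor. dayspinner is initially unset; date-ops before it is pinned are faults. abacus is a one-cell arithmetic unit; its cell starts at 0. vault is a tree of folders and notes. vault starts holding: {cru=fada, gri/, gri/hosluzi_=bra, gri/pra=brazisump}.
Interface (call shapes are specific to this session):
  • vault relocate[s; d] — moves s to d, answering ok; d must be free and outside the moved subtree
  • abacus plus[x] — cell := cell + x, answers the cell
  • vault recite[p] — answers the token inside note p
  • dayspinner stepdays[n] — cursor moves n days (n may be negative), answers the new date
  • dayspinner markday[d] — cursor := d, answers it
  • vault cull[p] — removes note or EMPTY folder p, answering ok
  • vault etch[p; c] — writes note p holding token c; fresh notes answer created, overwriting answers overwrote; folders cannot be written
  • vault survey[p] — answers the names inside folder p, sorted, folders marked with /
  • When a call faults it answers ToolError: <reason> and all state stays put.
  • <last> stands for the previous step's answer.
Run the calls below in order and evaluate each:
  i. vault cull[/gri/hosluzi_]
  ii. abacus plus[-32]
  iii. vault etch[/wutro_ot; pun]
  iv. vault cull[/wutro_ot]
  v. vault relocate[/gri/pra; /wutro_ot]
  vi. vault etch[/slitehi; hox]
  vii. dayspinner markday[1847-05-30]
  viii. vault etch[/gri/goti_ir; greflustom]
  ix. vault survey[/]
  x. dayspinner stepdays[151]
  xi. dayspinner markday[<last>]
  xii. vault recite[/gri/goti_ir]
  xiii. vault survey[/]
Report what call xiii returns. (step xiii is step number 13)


> vault cull /gri/hosluzi_
= ok
> abacus plus -32
= -32
> vault etch /wutro_ot pun
= created
> vault cull /wutro_ot
= ok
> vault relocate /gri/pra /wutro_ot
= ok
> vault etch /slitehi hox
= created
> dayspinner markday 1847-05-30
= 1847-05-30
> vault etch /gri/goti_ir greflustom
= created
> vault survey /
= [cru, gri/, slitehi, wutro_ot]
> dayspinner stepdays 151
= 1847-10-28
> dayspinner markday <last>
= 1847-10-28
> vault recite /gri/goti_ir
= greflustom
> vault survey /
= [cru, gri/, slitehi, wutro_ot]

Answer: [cru, gri/, slitehi, wutro_ot]


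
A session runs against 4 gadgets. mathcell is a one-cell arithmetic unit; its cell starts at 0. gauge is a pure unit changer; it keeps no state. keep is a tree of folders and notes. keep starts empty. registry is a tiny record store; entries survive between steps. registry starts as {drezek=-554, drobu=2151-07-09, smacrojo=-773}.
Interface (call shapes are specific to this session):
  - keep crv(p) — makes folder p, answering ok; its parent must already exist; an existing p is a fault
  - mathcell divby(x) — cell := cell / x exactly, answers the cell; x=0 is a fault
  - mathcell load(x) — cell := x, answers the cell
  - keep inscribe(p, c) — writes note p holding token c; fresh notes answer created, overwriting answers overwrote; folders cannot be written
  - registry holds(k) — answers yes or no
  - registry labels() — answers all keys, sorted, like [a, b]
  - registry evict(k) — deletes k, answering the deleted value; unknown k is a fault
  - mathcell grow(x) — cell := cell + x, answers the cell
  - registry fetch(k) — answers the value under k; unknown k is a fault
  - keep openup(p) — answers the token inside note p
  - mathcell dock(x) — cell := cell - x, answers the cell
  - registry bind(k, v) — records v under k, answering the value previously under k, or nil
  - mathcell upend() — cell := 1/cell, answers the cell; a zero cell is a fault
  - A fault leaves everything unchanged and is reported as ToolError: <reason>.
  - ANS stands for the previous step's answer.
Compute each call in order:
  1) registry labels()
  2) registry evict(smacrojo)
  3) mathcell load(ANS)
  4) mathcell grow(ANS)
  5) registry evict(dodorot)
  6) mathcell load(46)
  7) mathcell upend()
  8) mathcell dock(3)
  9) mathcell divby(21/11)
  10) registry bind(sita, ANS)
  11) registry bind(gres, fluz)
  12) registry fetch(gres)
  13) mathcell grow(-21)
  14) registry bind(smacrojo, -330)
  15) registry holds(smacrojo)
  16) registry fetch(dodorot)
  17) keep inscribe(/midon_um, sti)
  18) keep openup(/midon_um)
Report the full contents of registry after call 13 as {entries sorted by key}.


>>> registry labels
  [drezek, drobu, smacrojo]
>>> registry evict k='smacrojo'
  -773
>>> mathcell load x='ANS'
  -773
>>> mathcell grow x='ANS'
  -1546
>>> registry evict k='dodorot'
  ToolError: no such key dodorot
>>> mathcell load x='46'
  46
>>> mathcell upend
  1/46
>>> mathcell dock x='3'
  -137/46
>>> mathcell divby x='21/11'
  -1507/966
>>> registry bind k='sita' v='ANS'
  nil
>>> registry bind k='gres' v='fluz'
  nil
>>> registry fetch k='gres'
  fluz
>>> mathcell grow x='-21'
  -21793/966
>>> registry bind k='smacrojo' v='-330'
  nil
>>> registry holds k='smacrojo'
  yes
>>> registry fetch k='dodorot'
  ToolError: no such key dodorot
>>> keep inscribe p='/midon_um' c='sti'
  created
>>> keep openup p='/midon_um'
  sti

Answer: {drezek=-554, drobu=2151-07-09, gres=fluz, sita=-1507/966}


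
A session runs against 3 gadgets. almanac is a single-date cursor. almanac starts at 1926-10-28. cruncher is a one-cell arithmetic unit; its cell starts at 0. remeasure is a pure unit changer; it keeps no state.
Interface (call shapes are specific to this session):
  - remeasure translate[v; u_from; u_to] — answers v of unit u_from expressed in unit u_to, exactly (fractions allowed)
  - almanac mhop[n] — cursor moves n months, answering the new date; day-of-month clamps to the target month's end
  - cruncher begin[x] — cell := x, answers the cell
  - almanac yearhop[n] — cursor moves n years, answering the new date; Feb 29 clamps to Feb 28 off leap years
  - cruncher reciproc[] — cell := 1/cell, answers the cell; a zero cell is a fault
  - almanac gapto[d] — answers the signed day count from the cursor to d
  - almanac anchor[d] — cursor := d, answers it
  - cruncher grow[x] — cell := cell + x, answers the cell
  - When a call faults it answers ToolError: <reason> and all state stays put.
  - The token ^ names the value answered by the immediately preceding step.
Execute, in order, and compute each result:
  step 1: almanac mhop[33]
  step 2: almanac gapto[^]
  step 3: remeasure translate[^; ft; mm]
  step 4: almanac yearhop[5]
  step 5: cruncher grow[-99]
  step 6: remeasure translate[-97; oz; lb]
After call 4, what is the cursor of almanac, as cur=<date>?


Answer: cur=1934-07-28

Derivation:
CALL almanac mhop[33]
RET  1929-07-28
CALL almanac gapto[^]
RET  0
CALL remeasure translate[^; ft; mm]
RET  0
CALL almanac yearhop[5]
RET  1934-07-28
CALL cruncher grow[-99]
RET  -99
CALL remeasure translate[-97; oz; lb]
RET  -97/16


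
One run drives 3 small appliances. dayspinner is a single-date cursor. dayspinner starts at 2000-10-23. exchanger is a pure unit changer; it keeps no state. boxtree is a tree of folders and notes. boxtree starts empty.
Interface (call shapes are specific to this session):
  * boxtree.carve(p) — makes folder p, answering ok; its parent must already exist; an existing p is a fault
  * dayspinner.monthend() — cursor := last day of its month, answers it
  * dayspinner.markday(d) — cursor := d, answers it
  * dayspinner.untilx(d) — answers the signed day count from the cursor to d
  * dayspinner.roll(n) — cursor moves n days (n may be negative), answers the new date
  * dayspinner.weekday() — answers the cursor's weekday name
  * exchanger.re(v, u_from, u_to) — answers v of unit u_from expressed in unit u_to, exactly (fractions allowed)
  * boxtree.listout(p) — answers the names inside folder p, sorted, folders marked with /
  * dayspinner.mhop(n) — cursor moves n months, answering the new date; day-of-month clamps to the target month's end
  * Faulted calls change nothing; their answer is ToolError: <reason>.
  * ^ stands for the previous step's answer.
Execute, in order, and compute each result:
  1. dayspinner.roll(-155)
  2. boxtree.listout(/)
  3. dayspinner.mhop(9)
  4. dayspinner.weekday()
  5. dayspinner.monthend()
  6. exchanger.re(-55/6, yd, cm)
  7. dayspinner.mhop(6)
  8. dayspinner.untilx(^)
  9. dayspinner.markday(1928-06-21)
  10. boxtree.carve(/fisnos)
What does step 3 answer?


$ dayspinner.roll n: -155
[out] 2000-05-21
$ boxtree.listout p: /
[out] []
$ dayspinner.mhop n: 9
[out] 2001-02-21
$ dayspinner.weekday
[out] Wednesday
$ dayspinner.monthend
[out] 2001-02-28
$ exchanger.re v: -55/6 u_from: yd u_to: cm
[out] -4191/5
$ dayspinner.mhop n: 6
[out] 2001-08-28
$ dayspinner.untilx d: ^
[out] 0
$ dayspinner.markday d: 1928-06-21
[out] 1928-06-21
$ boxtree.carve p: /fisnos
[out] ok

Answer: 2001-02-21


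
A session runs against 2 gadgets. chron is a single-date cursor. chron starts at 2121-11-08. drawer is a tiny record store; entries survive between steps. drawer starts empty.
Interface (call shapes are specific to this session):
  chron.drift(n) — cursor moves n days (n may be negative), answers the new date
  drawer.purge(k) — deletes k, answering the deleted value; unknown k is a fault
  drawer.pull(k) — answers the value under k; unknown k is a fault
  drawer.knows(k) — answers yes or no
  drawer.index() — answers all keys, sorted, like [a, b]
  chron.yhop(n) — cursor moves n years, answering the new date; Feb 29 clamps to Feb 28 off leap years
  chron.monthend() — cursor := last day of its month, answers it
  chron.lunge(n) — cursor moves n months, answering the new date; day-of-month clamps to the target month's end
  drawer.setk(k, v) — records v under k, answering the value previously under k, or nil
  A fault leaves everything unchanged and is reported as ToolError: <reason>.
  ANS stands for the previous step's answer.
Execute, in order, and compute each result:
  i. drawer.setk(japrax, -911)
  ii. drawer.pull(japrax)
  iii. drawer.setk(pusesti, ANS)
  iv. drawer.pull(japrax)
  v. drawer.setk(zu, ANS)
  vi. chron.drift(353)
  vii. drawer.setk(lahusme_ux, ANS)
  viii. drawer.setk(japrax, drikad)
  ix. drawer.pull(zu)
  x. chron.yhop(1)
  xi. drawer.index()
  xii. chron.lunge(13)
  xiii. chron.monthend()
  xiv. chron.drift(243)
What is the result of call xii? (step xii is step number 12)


Act: drawer.setk[japrax; -911]
Obs: nil
Act: drawer.pull[japrax]
Obs: -911
Act: drawer.setk[pusesti; ANS]
Obs: nil
Act: drawer.pull[japrax]
Obs: -911
Act: drawer.setk[zu; ANS]
Obs: nil
Act: chron.drift[353]
Obs: 2122-10-27
Act: drawer.setk[lahusme_ux; ANS]
Obs: nil
Act: drawer.setk[japrax; drikad]
Obs: -911
Act: drawer.pull[zu]
Obs: -911
Act: chron.yhop[1]
Obs: 2123-10-27
Act: drawer.index[]
Obs: [japrax, lahusme_ux, pusesti, zu]
Act: chron.lunge[13]
Obs: 2124-11-27
Act: chron.monthend[]
Obs: 2124-11-30
Act: chron.drift[243]
Obs: 2125-07-31

Answer: 2124-11-27


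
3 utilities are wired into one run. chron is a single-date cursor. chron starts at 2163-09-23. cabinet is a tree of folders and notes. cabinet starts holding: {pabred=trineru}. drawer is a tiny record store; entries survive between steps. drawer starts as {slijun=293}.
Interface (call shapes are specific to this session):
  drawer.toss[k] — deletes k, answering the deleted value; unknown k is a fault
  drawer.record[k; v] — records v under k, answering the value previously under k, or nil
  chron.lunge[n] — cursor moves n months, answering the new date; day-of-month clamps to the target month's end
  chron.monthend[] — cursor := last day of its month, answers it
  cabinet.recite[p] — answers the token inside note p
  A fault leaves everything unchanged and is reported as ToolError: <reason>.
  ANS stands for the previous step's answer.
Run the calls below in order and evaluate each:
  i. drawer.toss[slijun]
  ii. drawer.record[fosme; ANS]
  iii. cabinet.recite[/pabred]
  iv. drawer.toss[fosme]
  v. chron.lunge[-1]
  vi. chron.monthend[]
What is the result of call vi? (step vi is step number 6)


Answer: 2163-08-31

Derivation:
$ drawer.toss slijun
[out] 293
$ drawer.record fosme ANS
[out] nil
$ cabinet.recite /pabred
[out] trineru
$ drawer.toss fosme
[out] 293
$ chron.lunge -1
[out] 2163-08-23
$ chron.monthend
[out] 2163-08-31


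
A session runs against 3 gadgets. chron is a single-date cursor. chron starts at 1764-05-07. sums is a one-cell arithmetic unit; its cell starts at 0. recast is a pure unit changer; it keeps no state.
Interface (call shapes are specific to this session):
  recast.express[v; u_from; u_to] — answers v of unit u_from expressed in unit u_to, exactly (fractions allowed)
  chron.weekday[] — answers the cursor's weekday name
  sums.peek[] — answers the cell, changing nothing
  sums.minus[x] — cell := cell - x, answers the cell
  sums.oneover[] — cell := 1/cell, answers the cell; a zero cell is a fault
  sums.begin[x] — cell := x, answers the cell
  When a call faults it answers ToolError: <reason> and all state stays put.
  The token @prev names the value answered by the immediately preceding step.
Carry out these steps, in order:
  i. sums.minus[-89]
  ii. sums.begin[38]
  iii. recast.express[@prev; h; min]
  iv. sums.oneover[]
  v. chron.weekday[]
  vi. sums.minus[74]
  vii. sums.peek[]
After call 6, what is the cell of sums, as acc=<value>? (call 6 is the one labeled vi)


Answer: acc=-2811/38

Derivation:
% minus x→-89
  89
% begin x→38
  38
% express v→@prev u_from→h u_to→min
  2280
% oneover
  1/38
% weekday
  Monday
% minus x→74
  -2811/38
% peek
  -2811/38


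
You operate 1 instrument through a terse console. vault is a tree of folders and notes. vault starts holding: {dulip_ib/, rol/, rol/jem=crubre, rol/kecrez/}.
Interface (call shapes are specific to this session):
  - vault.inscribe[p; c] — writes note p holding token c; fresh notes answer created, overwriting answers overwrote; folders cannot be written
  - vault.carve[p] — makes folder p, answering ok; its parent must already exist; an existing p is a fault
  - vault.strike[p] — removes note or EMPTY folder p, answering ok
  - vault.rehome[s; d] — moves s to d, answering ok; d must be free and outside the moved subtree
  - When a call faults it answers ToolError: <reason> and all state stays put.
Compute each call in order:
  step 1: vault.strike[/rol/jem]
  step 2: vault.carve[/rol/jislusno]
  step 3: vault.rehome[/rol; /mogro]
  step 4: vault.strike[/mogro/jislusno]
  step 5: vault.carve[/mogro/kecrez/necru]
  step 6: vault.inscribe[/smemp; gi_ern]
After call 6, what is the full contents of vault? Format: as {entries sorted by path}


Calling vault.strike on p: /rol/jem, which returns ok.
I try vault.carve on p: /rol/jislusno, → ok.
I run vault.rehome on s: /rol, d: /mogro: ok.
I invoke vault.strike on p: /mogro/jislusno, yielding ok.
Next I call vault.carve on p: /mogro/kecrez/necru, — result: ok.
Calling vault.inscribe on p: /smemp, c: gi_ern, → created.

Answer: {dulip_ib/, mogro/, mogro/kecrez/, mogro/kecrez/necru/, smemp=gi_ern}


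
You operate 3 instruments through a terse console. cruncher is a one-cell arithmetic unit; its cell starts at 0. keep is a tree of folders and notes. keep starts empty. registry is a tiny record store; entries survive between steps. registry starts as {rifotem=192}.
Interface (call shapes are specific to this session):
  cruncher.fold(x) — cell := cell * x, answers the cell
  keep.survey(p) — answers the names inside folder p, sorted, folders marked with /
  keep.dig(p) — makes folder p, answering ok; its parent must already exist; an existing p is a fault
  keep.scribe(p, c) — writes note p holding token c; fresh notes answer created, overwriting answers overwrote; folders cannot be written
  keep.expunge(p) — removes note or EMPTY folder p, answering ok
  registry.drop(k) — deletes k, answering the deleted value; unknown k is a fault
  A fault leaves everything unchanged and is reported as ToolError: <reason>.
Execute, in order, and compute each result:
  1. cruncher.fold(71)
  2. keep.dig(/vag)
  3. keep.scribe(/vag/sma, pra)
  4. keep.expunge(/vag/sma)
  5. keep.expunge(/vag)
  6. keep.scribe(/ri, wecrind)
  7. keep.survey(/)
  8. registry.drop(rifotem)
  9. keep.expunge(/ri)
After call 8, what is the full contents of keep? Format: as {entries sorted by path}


;; 1. fold(x→71) == 0
;; 2. dig(p→/vag) == ok
;; 3. scribe(p→/vag/sma, c→pra) == created
;; 4. expunge(p→/vag/sma) == ok
;; 5. expunge(p→/vag) == ok
;; 6. scribe(p→/ri, c→wecrind) == created
;; 7. survey(p→/) == [ri]
;; 8. drop(k→rifotem) == 192
;; 9. expunge(p→/ri) == ok

Answer: {ri=wecrind}


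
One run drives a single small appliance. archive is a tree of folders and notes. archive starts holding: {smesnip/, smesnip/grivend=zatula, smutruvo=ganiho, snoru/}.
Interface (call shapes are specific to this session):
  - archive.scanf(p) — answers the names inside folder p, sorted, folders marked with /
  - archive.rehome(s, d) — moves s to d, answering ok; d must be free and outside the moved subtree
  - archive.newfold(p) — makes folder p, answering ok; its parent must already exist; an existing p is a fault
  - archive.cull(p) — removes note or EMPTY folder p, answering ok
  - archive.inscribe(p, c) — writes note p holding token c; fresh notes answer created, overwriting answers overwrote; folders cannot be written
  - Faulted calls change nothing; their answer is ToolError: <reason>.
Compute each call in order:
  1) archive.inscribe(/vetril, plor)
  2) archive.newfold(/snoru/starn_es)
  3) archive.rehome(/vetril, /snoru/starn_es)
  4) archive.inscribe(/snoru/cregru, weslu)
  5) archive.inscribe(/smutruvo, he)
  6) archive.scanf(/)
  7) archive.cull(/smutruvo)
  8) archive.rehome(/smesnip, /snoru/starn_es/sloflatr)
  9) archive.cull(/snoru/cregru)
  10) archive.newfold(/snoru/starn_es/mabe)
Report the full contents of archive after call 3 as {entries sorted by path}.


Do: archive.inscribe[p=/vetril; c=plor]
See: created
Do: archive.newfold[p=/snoru/starn_es]
See: ok
Do: archive.rehome[s=/vetril; d=/snoru/starn_es]
See: ToolError: exists
Do: archive.inscribe[p=/snoru/cregru; c=weslu]
See: created
Do: archive.inscribe[p=/smutruvo; c=he]
See: overwrote
Do: archive.scanf[p=/]
See: [smesnip/, smutruvo, snoru/, vetril]
Do: archive.cull[p=/smutruvo]
See: ok
Do: archive.rehome[s=/smesnip; d=/snoru/starn_es/sloflatr]
See: ok
Do: archive.cull[p=/snoru/cregru]
See: ok
Do: archive.newfold[p=/snoru/starn_es/mabe]
See: ok

Answer: {smesnip/, smesnip/grivend=zatula, smutruvo=ganiho, snoru/, snoru/starn_es/, vetril=plor}


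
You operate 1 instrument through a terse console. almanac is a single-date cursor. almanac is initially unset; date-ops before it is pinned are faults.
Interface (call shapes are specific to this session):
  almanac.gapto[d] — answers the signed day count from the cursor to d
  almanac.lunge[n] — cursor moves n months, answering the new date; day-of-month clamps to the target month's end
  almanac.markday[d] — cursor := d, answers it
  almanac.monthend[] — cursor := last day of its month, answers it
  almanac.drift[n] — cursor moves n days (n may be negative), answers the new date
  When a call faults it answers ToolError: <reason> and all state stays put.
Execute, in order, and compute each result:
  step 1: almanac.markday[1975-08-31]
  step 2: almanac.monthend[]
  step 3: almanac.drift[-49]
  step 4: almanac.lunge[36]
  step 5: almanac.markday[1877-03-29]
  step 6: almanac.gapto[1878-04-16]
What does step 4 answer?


-> almanac.markday(d='1975-08-31')
<- 1975-08-31
-> almanac.monthend()
<- 1975-08-31
-> almanac.drift(n='-49')
<- 1975-07-13
-> almanac.lunge(n='36')
<- 1978-07-13
-> almanac.markday(d='1877-03-29')
<- 1877-03-29
-> almanac.gapto(d='1878-04-16')
<- 383

Answer: 1978-07-13


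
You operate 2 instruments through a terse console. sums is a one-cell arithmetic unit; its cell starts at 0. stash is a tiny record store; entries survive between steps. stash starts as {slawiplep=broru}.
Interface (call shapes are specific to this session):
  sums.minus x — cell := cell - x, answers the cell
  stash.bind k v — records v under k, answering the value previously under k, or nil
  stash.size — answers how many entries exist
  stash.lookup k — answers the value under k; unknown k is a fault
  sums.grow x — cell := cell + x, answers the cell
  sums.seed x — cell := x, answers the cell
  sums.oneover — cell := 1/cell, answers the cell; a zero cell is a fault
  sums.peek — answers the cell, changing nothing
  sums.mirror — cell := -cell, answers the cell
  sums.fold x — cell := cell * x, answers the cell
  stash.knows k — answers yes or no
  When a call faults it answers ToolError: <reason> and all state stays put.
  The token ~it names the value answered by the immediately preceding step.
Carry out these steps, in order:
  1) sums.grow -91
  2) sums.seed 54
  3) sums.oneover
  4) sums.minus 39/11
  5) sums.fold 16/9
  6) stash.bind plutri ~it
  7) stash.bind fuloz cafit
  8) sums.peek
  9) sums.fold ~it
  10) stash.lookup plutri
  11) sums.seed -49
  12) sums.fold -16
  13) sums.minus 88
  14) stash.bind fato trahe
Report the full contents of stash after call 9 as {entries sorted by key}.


;; sums.grow(-91) => -91
;; sums.seed(54) => 54
;; sums.oneover() => 1/54
;; sums.minus(39/11) => -2095/594
;; sums.fold(16/9) => -16760/2673
;; stash.bind(plutri, ~it) => nil
;; stash.bind(fuloz, cafit) => nil
;; sums.peek() => -16760/2673
;; sums.fold(~it) => 280897600/7144929
;; stash.lookup(plutri) => -16760/2673
;; sums.seed(-49) => -49
;; sums.fold(-16) => 784
;; sums.minus(88) => 696
;; stash.bind(fato, trahe) => nil

Answer: {fuloz=cafit, plutri=-16760/2673, slawiplep=broru}


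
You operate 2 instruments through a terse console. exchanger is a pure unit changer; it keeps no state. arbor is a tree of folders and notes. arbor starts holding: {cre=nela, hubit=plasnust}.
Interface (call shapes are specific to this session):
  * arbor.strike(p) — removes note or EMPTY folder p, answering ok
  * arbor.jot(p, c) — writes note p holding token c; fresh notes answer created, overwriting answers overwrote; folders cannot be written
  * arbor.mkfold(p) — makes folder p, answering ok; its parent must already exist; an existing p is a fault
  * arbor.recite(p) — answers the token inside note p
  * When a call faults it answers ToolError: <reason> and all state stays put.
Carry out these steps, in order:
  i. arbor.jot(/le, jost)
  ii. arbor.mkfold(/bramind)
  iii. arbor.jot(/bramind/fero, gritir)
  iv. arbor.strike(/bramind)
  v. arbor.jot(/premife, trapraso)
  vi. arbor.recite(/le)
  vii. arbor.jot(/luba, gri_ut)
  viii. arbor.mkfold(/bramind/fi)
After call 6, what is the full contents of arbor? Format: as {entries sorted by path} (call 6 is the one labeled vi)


% 1. arbor.jot(p='/le', c='jost') : created
% 2. arbor.mkfold(p='/bramind') : ok
% 3. arbor.jot(p='/bramind/fero', c='gritir') : created
% 4. arbor.strike(p='/bramind') : ToolError: not empty
% 5. arbor.jot(p='/premife', c='trapraso') : created
% 6. arbor.recite(p='/le') : jost
% 7. arbor.jot(p='/luba', c='gri_ut') : created
% 8. arbor.mkfold(p='/bramind/fi') : ok

Answer: {bramind/, bramind/fero=gritir, cre=nela, hubit=plasnust, le=jost, premife=trapraso}


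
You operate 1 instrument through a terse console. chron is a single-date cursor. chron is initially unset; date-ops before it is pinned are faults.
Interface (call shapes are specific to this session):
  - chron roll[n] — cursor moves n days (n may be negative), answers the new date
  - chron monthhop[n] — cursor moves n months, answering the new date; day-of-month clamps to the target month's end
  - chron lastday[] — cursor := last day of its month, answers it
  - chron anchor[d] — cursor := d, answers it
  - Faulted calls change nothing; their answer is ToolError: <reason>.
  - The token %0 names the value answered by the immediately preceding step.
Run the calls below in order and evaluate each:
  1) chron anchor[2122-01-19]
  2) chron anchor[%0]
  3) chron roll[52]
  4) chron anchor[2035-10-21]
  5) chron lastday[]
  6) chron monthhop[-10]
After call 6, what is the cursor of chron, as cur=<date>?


Answer: cur=2034-12-31

Derivation:
% chron anchor d→2122-01-19
:: 2122-01-19
% chron anchor d→%0
:: 2122-01-19
% chron roll n→52
:: 2122-03-12
% chron anchor d→2035-10-21
:: 2035-10-21
% chron lastday
:: 2035-10-31
% chron monthhop n→-10
:: 2034-12-31


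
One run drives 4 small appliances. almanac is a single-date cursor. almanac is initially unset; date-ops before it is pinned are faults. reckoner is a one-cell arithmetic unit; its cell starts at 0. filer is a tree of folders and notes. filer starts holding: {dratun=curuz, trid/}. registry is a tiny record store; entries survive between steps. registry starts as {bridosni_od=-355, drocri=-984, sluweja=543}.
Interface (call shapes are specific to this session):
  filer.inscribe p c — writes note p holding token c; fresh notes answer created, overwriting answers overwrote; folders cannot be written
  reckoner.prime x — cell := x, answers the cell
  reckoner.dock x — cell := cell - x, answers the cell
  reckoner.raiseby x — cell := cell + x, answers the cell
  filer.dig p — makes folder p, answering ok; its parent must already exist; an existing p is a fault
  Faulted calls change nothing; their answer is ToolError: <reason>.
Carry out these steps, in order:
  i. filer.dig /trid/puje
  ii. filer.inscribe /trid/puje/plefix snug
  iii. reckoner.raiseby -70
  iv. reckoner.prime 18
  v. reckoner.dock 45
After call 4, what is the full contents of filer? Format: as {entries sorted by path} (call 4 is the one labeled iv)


Then filer.dig using p→/trid/puje, and see ok.
I use filer.inscribe using p→/trid/puje/plefix, c→snug, — result: created.
Then reckoner.raiseby using x→-70, — result: -70.
I invoke reckoner.prime using x→18, giving 18.
Then reckoner.dock using x→45, yielding -27.

Answer: {dratun=curuz, trid/, trid/puje/, trid/puje/plefix=snug}


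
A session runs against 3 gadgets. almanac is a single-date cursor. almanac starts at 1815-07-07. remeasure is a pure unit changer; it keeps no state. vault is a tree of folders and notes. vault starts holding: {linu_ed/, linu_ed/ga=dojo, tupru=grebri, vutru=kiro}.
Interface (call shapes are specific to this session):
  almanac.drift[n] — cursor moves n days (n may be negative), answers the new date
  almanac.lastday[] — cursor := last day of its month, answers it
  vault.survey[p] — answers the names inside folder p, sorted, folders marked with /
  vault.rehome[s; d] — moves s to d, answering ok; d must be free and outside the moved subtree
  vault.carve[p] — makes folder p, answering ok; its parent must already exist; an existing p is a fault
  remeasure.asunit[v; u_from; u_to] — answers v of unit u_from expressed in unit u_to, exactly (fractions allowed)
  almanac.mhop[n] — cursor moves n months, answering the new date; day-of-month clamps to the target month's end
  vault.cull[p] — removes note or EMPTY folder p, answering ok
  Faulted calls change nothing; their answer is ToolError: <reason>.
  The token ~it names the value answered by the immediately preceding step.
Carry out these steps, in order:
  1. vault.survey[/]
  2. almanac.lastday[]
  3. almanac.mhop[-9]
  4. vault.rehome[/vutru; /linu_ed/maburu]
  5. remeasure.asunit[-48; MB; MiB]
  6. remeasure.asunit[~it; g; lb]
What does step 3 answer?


Answer: 1814-10-31

Derivation:
;; survey(/) == [linu_ed/, tupru, vutru]
;; lastday() == 1815-07-31
;; mhop(-9) == 1814-10-31
;; rehome(/vutru, /linu_ed/maburu) == ok
;; asunit(-48, MB, MiB) == -46875/1024
;; asunit(~it, g, lb) == -146484375/1451495584


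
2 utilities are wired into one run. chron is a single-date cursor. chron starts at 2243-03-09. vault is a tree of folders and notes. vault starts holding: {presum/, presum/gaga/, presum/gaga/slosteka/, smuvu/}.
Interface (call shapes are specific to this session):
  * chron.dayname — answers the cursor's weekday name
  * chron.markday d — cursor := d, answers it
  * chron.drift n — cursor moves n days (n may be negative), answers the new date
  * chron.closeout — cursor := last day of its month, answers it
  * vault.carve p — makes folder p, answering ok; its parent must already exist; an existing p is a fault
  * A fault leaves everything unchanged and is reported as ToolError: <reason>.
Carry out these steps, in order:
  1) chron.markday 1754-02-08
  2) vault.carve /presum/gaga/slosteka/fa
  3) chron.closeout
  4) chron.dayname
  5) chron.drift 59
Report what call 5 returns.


Answer: 1754-04-28

Derivation:
Using chron.markday passing 1754-02-08, — result: 1754-02-08.
I use vault.carve passing /presum/gaga/slosteka/fa, yielding ok.
Calling chron.closeout(), yielding 1754-02-28.
Now I run chron.dayname: Thursday.
I use chron.drift passing 59, yielding 1754-04-28.


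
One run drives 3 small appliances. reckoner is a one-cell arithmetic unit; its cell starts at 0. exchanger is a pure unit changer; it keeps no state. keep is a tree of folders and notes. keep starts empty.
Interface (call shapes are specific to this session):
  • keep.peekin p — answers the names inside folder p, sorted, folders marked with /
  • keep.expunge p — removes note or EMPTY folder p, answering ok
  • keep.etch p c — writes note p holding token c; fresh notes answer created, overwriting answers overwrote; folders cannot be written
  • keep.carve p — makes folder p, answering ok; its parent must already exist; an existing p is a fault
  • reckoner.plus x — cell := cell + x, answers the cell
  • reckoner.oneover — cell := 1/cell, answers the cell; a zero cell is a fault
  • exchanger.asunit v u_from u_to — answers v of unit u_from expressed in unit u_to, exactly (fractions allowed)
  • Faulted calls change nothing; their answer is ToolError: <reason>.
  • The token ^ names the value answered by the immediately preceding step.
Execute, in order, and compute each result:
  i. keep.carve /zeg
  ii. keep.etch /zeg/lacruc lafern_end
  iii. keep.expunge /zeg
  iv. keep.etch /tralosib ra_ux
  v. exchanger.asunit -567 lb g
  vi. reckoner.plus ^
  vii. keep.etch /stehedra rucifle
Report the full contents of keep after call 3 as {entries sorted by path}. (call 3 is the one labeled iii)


Answer: {zeg/, zeg/lacruc=lafern_end}

Derivation:
→ carve(p→/zeg)
← ok
→ etch(p→/zeg/lacruc, c→lafern_end)
← created
→ expunge(p→/zeg)
← ToolError: not empty
→ etch(p→/tralosib, c→ra_ux)
← created
→ asunit(v→-567, u_from→lb, u_to→g)
← -25718687379/100000
→ plus(x→^)
← -25718687379/100000
→ etch(p→/stehedra, c→rucifle)
← created


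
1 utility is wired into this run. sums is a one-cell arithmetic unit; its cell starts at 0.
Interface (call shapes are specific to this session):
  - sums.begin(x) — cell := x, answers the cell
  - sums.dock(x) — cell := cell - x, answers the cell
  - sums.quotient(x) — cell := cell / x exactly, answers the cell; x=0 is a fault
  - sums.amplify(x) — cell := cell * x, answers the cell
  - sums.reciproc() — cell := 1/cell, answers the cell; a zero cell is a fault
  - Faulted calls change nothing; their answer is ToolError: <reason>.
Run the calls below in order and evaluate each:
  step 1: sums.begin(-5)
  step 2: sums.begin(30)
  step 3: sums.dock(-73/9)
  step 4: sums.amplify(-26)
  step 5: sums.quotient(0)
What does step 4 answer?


Answer: -8918/9

Derivation:
-> sums.begin(x=-5)
<- -5
-> sums.begin(x=30)
<- 30
-> sums.dock(x=-73/9)
<- 343/9
-> sums.amplify(x=-26)
<- -8918/9
-> sums.quotient(x=0)
<- ToolError: division by zero


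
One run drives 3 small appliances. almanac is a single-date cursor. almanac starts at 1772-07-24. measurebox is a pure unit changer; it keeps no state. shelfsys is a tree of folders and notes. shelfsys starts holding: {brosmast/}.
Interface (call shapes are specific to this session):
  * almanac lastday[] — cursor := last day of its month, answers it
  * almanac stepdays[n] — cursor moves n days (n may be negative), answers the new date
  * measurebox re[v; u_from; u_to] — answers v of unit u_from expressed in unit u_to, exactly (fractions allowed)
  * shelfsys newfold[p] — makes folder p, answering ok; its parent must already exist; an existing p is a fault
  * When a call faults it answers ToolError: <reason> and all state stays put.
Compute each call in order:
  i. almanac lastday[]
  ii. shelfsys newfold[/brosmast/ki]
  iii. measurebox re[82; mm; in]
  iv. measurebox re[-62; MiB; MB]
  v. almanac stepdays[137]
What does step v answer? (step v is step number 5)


Answer: 1772-12-15

Derivation:
Step: almanac lastday[]
Result: 1772-07-31
Step: shelfsys newfold[/brosmast/ki]
Result: ok
Step: measurebox re[82; mm; in]
Result: 410/127
Step: measurebox re[-62; MiB; MB]
Result: -1015808/15625
Step: almanac stepdays[137]
Result: 1772-12-15
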